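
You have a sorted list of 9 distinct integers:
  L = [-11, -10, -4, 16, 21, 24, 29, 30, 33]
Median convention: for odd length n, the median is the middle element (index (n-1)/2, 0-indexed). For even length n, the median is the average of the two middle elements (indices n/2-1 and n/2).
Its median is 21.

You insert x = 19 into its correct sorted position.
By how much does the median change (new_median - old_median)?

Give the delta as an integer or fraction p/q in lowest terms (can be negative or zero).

Answer: -1

Derivation:
Old median = 21
After inserting x = 19: new sorted = [-11, -10, -4, 16, 19, 21, 24, 29, 30, 33]
New median = 20
Delta = 20 - 21 = -1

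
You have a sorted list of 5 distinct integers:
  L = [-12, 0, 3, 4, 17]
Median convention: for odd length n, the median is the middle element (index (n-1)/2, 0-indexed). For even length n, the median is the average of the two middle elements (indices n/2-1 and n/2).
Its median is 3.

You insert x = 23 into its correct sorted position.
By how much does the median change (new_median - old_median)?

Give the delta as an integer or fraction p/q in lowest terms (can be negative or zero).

Old median = 3
After inserting x = 23: new sorted = [-12, 0, 3, 4, 17, 23]
New median = 7/2
Delta = 7/2 - 3 = 1/2

Answer: 1/2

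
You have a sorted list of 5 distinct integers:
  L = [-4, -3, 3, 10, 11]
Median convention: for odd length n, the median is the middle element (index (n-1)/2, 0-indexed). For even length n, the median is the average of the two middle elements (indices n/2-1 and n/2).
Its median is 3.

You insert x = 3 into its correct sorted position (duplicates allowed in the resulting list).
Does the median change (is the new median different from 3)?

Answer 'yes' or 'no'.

Old median = 3
Insert x = 3
New median = 3
Changed? no

Answer: no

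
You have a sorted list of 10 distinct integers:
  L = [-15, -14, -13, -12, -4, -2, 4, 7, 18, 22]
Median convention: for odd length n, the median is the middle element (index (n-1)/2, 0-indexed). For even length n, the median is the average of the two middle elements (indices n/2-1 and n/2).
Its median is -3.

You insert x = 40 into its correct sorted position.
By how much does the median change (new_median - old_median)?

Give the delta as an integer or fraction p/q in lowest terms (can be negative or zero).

Answer: 1

Derivation:
Old median = -3
After inserting x = 40: new sorted = [-15, -14, -13, -12, -4, -2, 4, 7, 18, 22, 40]
New median = -2
Delta = -2 - -3 = 1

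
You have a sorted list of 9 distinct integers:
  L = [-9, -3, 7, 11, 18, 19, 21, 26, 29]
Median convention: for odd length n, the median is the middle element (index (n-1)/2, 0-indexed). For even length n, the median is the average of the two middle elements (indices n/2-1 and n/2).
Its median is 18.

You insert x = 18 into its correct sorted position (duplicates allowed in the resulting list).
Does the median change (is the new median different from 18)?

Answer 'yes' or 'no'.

Answer: no

Derivation:
Old median = 18
Insert x = 18
New median = 18
Changed? no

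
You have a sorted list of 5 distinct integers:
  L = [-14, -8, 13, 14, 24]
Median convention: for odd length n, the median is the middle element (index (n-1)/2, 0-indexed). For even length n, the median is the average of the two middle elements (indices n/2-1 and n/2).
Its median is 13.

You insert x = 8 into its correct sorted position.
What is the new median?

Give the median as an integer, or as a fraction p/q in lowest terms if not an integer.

Old list (sorted, length 5): [-14, -8, 13, 14, 24]
Old median = 13
Insert x = 8
Old length odd (5). Middle was index 2 = 13.
New length even (6). New median = avg of two middle elements.
x = 8: 2 elements are < x, 3 elements are > x.
New sorted list: [-14, -8, 8, 13, 14, 24]
New median = 21/2

Answer: 21/2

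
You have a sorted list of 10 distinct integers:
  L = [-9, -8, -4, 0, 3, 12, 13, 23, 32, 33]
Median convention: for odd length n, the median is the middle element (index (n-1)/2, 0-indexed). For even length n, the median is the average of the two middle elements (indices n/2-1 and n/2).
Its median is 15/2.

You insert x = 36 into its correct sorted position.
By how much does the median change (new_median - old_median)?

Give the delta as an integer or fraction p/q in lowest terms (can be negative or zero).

Old median = 15/2
After inserting x = 36: new sorted = [-9, -8, -4, 0, 3, 12, 13, 23, 32, 33, 36]
New median = 12
Delta = 12 - 15/2 = 9/2

Answer: 9/2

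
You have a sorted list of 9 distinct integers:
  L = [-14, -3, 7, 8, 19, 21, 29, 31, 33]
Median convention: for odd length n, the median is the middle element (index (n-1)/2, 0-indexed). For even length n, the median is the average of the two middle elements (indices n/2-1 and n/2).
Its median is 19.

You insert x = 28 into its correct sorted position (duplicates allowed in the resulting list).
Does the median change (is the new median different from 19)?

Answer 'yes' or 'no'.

Answer: yes

Derivation:
Old median = 19
Insert x = 28
New median = 20
Changed? yes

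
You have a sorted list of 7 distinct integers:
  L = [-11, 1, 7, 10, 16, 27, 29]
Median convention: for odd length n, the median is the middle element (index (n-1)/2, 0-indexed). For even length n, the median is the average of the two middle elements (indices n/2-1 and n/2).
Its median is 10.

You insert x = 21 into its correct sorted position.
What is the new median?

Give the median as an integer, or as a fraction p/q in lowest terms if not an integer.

Old list (sorted, length 7): [-11, 1, 7, 10, 16, 27, 29]
Old median = 10
Insert x = 21
Old length odd (7). Middle was index 3 = 10.
New length even (8). New median = avg of two middle elements.
x = 21: 5 elements are < x, 2 elements are > x.
New sorted list: [-11, 1, 7, 10, 16, 21, 27, 29]
New median = 13

Answer: 13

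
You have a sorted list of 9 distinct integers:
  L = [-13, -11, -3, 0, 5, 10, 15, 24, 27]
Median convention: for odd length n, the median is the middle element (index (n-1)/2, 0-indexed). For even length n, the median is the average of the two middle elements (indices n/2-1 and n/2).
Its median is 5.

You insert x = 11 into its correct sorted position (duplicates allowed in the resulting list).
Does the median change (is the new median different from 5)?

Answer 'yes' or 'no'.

Answer: yes

Derivation:
Old median = 5
Insert x = 11
New median = 15/2
Changed? yes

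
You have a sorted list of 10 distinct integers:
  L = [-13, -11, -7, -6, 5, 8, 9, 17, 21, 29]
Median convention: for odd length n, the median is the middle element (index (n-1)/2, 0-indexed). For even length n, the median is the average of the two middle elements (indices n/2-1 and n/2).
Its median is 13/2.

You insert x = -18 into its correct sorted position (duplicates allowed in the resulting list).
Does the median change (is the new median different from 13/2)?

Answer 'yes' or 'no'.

Old median = 13/2
Insert x = -18
New median = 5
Changed? yes

Answer: yes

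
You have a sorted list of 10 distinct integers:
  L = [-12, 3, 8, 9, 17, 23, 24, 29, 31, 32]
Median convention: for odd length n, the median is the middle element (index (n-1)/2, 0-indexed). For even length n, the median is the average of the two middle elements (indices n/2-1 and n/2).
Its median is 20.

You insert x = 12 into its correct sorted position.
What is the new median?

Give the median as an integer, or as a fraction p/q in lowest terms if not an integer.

Old list (sorted, length 10): [-12, 3, 8, 9, 17, 23, 24, 29, 31, 32]
Old median = 20
Insert x = 12
Old length even (10). Middle pair: indices 4,5 = 17,23.
New length odd (11). New median = single middle element.
x = 12: 4 elements are < x, 6 elements are > x.
New sorted list: [-12, 3, 8, 9, 12, 17, 23, 24, 29, 31, 32]
New median = 17

Answer: 17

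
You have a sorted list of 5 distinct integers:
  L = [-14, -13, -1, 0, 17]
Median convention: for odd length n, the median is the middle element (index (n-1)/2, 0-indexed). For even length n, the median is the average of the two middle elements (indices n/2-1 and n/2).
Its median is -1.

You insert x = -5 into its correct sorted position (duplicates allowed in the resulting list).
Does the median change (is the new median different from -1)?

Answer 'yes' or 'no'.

Answer: yes

Derivation:
Old median = -1
Insert x = -5
New median = -3
Changed? yes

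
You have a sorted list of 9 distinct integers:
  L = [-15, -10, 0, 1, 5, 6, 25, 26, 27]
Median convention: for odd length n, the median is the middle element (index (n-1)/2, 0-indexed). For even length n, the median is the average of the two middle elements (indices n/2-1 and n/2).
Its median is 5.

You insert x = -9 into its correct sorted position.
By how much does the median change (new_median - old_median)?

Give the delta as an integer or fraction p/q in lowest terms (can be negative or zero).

Old median = 5
After inserting x = -9: new sorted = [-15, -10, -9, 0, 1, 5, 6, 25, 26, 27]
New median = 3
Delta = 3 - 5 = -2

Answer: -2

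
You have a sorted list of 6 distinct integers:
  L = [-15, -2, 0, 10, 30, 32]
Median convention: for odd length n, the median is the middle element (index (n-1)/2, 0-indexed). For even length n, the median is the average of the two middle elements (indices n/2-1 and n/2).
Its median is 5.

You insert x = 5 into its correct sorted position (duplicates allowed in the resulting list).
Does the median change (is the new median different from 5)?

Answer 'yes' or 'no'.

Answer: no

Derivation:
Old median = 5
Insert x = 5
New median = 5
Changed? no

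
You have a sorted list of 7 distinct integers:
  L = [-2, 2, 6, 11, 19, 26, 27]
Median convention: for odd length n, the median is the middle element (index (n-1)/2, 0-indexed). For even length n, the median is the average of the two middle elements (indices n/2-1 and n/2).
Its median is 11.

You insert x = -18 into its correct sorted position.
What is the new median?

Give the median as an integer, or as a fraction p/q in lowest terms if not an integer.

Old list (sorted, length 7): [-2, 2, 6, 11, 19, 26, 27]
Old median = 11
Insert x = -18
Old length odd (7). Middle was index 3 = 11.
New length even (8). New median = avg of two middle elements.
x = -18: 0 elements are < x, 7 elements are > x.
New sorted list: [-18, -2, 2, 6, 11, 19, 26, 27]
New median = 17/2

Answer: 17/2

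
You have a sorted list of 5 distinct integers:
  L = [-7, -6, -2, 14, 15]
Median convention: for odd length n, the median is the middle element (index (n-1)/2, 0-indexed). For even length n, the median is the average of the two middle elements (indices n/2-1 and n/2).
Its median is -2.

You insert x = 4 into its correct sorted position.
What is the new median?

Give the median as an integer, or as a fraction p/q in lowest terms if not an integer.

Old list (sorted, length 5): [-7, -6, -2, 14, 15]
Old median = -2
Insert x = 4
Old length odd (5). Middle was index 2 = -2.
New length even (6). New median = avg of two middle elements.
x = 4: 3 elements are < x, 2 elements are > x.
New sorted list: [-7, -6, -2, 4, 14, 15]
New median = 1

Answer: 1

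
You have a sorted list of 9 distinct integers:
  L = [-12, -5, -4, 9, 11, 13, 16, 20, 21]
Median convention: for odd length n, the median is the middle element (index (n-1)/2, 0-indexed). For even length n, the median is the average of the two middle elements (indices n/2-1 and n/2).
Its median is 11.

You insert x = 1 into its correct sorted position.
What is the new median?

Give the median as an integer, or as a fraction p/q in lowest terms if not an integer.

Answer: 10

Derivation:
Old list (sorted, length 9): [-12, -5, -4, 9, 11, 13, 16, 20, 21]
Old median = 11
Insert x = 1
Old length odd (9). Middle was index 4 = 11.
New length even (10). New median = avg of two middle elements.
x = 1: 3 elements are < x, 6 elements are > x.
New sorted list: [-12, -5, -4, 1, 9, 11, 13, 16, 20, 21]
New median = 10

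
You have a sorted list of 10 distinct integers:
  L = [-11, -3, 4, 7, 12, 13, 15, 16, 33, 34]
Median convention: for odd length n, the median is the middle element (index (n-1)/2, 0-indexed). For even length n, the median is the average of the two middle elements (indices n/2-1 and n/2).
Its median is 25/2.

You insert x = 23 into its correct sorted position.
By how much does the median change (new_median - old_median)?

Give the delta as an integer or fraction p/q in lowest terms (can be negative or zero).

Answer: 1/2

Derivation:
Old median = 25/2
After inserting x = 23: new sorted = [-11, -3, 4, 7, 12, 13, 15, 16, 23, 33, 34]
New median = 13
Delta = 13 - 25/2 = 1/2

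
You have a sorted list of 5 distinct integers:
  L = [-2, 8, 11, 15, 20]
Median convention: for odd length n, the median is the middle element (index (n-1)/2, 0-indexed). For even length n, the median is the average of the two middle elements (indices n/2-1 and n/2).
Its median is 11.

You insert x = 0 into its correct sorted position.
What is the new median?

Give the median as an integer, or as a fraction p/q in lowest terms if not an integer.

Old list (sorted, length 5): [-2, 8, 11, 15, 20]
Old median = 11
Insert x = 0
Old length odd (5). Middle was index 2 = 11.
New length even (6). New median = avg of two middle elements.
x = 0: 1 elements are < x, 4 elements are > x.
New sorted list: [-2, 0, 8, 11, 15, 20]
New median = 19/2

Answer: 19/2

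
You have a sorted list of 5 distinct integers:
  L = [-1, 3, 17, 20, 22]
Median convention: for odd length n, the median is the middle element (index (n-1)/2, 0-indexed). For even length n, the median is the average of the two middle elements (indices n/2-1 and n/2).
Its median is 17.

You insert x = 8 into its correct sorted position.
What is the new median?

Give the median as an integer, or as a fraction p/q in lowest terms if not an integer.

Answer: 25/2

Derivation:
Old list (sorted, length 5): [-1, 3, 17, 20, 22]
Old median = 17
Insert x = 8
Old length odd (5). Middle was index 2 = 17.
New length even (6). New median = avg of two middle elements.
x = 8: 2 elements are < x, 3 elements are > x.
New sorted list: [-1, 3, 8, 17, 20, 22]
New median = 25/2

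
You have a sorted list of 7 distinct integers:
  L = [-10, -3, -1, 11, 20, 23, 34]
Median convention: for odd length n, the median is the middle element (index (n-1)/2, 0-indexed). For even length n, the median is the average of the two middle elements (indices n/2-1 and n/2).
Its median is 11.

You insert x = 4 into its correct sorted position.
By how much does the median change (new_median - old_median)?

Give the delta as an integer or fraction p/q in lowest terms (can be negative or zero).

Old median = 11
After inserting x = 4: new sorted = [-10, -3, -1, 4, 11, 20, 23, 34]
New median = 15/2
Delta = 15/2 - 11 = -7/2

Answer: -7/2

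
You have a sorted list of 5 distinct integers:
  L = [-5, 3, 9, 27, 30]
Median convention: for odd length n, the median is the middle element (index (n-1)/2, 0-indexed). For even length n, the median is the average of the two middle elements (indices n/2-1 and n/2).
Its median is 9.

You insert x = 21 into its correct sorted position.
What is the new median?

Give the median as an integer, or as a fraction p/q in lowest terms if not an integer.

Answer: 15

Derivation:
Old list (sorted, length 5): [-5, 3, 9, 27, 30]
Old median = 9
Insert x = 21
Old length odd (5). Middle was index 2 = 9.
New length even (6). New median = avg of two middle elements.
x = 21: 3 elements are < x, 2 elements are > x.
New sorted list: [-5, 3, 9, 21, 27, 30]
New median = 15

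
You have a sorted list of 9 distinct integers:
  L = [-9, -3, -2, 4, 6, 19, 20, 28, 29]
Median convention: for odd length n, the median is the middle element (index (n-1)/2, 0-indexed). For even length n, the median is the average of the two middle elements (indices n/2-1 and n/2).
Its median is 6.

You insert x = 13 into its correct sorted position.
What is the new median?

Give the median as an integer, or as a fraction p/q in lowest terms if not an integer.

Old list (sorted, length 9): [-9, -3, -2, 4, 6, 19, 20, 28, 29]
Old median = 6
Insert x = 13
Old length odd (9). Middle was index 4 = 6.
New length even (10). New median = avg of two middle elements.
x = 13: 5 elements are < x, 4 elements are > x.
New sorted list: [-9, -3, -2, 4, 6, 13, 19, 20, 28, 29]
New median = 19/2

Answer: 19/2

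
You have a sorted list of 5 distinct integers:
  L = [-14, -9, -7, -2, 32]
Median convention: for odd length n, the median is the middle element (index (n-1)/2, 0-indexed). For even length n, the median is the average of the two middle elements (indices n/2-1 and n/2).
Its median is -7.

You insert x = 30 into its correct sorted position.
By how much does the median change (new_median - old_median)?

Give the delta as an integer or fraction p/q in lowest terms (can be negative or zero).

Answer: 5/2

Derivation:
Old median = -7
After inserting x = 30: new sorted = [-14, -9, -7, -2, 30, 32]
New median = -9/2
Delta = -9/2 - -7 = 5/2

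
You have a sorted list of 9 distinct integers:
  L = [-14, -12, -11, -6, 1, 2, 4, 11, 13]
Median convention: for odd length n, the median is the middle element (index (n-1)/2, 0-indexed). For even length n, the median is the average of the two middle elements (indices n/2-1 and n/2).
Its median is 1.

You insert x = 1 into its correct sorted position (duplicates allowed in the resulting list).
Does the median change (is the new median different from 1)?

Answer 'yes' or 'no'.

Answer: no

Derivation:
Old median = 1
Insert x = 1
New median = 1
Changed? no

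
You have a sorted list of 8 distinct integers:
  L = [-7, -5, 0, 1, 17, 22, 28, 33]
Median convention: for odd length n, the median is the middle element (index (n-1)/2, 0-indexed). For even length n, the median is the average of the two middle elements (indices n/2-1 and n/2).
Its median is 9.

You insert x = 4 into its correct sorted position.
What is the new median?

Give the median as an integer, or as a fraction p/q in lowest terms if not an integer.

Answer: 4

Derivation:
Old list (sorted, length 8): [-7, -5, 0, 1, 17, 22, 28, 33]
Old median = 9
Insert x = 4
Old length even (8). Middle pair: indices 3,4 = 1,17.
New length odd (9). New median = single middle element.
x = 4: 4 elements are < x, 4 elements are > x.
New sorted list: [-7, -5, 0, 1, 4, 17, 22, 28, 33]
New median = 4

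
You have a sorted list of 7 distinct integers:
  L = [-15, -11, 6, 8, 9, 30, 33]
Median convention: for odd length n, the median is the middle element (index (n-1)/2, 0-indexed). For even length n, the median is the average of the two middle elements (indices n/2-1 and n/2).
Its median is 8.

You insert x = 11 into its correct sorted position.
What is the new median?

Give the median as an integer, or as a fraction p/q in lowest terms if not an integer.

Old list (sorted, length 7): [-15, -11, 6, 8, 9, 30, 33]
Old median = 8
Insert x = 11
Old length odd (7). Middle was index 3 = 8.
New length even (8). New median = avg of two middle elements.
x = 11: 5 elements are < x, 2 elements are > x.
New sorted list: [-15, -11, 6, 8, 9, 11, 30, 33]
New median = 17/2

Answer: 17/2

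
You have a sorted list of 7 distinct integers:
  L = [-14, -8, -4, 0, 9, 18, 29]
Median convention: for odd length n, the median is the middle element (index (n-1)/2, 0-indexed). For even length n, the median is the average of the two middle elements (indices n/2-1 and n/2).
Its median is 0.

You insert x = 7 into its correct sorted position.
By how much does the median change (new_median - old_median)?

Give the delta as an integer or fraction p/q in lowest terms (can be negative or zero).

Answer: 7/2

Derivation:
Old median = 0
After inserting x = 7: new sorted = [-14, -8, -4, 0, 7, 9, 18, 29]
New median = 7/2
Delta = 7/2 - 0 = 7/2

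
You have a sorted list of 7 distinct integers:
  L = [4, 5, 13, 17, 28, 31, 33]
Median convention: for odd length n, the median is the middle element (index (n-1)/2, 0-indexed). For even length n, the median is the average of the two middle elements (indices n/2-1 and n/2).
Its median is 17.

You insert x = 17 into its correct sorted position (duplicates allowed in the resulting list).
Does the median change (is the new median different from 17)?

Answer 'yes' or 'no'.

Old median = 17
Insert x = 17
New median = 17
Changed? no

Answer: no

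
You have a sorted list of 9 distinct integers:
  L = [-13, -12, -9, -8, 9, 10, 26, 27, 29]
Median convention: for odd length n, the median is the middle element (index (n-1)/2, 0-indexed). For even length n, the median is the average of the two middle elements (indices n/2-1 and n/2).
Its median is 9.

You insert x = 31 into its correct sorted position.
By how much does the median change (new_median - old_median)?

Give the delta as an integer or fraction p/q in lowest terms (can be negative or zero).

Old median = 9
After inserting x = 31: new sorted = [-13, -12, -9, -8, 9, 10, 26, 27, 29, 31]
New median = 19/2
Delta = 19/2 - 9 = 1/2

Answer: 1/2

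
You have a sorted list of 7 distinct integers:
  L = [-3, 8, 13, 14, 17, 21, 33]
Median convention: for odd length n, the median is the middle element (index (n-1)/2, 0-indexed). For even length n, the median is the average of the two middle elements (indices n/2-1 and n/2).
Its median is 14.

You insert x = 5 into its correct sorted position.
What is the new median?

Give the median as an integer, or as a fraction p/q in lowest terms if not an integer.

Old list (sorted, length 7): [-3, 8, 13, 14, 17, 21, 33]
Old median = 14
Insert x = 5
Old length odd (7). Middle was index 3 = 14.
New length even (8). New median = avg of two middle elements.
x = 5: 1 elements are < x, 6 elements are > x.
New sorted list: [-3, 5, 8, 13, 14, 17, 21, 33]
New median = 27/2

Answer: 27/2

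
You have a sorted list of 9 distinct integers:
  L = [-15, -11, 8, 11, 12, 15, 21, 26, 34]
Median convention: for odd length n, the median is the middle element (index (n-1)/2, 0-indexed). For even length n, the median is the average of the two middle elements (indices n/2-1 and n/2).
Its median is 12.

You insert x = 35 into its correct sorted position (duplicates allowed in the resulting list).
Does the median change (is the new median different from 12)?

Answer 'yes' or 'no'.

Answer: yes

Derivation:
Old median = 12
Insert x = 35
New median = 27/2
Changed? yes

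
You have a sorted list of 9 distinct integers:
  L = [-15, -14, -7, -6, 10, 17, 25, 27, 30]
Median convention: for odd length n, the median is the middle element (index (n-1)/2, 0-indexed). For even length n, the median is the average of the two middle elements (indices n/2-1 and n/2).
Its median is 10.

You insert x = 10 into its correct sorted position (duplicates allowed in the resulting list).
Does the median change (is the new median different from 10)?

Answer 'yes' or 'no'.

Old median = 10
Insert x = 10
New median = 10
Changed? no

Answer: no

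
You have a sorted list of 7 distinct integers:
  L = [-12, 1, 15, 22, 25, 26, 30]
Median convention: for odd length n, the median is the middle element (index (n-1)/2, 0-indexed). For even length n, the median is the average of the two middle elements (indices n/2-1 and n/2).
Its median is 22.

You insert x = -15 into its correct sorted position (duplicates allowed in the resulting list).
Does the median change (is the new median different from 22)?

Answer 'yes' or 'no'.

Answer: yes

Derivation:
Old median = 22
Insert x = -15
New median = 37/2
Changed? yes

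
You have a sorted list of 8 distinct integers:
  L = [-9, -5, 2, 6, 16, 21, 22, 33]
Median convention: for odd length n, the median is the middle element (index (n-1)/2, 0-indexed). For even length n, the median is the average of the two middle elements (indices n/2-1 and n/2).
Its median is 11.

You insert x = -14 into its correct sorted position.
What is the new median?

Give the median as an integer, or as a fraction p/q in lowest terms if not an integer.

Answer: 6

Derivation:
Old list (sorted, length 8): [-9, -5, 2, 6, 16, 21, 22, 33]
Old median = 11
Insert x = -14
Old length even (8). Middle pair: indices 3,4 = 6,16.
New length odd (9). New median = single middle element.
x = -14: 0 elements are < x, 8 elements are > x.
New sorted list: [-14, -9, -5, 2, 6, 16, 21, 22, 33]
New median = 6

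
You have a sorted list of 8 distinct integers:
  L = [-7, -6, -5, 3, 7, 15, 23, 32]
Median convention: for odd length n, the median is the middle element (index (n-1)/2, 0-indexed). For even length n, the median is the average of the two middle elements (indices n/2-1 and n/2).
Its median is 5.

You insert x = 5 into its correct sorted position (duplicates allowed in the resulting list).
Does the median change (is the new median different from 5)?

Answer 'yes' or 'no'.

Old median = 5
Insert x = 5
New median = 5
Changed? no

Answer: no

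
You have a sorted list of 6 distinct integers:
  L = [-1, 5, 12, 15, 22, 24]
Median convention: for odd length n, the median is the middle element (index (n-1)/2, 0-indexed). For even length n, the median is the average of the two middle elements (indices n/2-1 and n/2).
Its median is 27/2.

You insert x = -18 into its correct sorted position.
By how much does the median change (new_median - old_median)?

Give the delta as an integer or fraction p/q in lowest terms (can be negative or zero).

Answer: -3/2

Derivation:
Old median = 27/2
After inserting x = -18: new sorted = [-18, -1, 5, 12, 15, 22, 24]
New median = 12
Delta = 12 - 27/2 = -3/2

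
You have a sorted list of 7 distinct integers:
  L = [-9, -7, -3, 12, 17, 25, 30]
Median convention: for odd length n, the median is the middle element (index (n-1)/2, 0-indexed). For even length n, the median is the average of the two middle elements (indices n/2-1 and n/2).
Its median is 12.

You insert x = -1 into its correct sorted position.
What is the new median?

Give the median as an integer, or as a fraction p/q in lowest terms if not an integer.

Old list (sorted, length 7): [-9, -7, -3, 12, 17, 25, 30]
Old median = 12
Insert x = -1
Old length odd (7). Middle was index 3 = 12.
New length even (8). New median = avg of two middle elements.
x = -1: 3 elements are < x, 4 elements are > x.
New sorted list: [-9, -7, -3, -1, 12, 17, 25, 30]
New median = 11/2

Answer: 11/2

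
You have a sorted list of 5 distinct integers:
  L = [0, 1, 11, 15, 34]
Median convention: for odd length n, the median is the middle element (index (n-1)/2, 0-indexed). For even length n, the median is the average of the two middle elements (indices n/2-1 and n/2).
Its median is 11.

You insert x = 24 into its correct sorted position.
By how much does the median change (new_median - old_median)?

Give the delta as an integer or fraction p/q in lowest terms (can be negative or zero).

Answer: 2

Derivation:
Old median = 11
After inserting x = 24: new sorted = [0, 1, 11, 15, 24, 34]
New median = 13
Delta = 13 - 11 = 2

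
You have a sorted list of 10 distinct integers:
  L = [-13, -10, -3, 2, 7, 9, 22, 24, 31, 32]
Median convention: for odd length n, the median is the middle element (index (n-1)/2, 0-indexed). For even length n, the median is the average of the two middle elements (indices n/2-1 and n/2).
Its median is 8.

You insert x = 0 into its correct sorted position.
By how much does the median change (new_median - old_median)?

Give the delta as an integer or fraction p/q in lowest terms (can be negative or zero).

Old median = 8
After inserting x = 0: new sorted = [-13, -10, -3, 0, 2, 7, 9, 22, 24, 31, 32]
New median = 7
Delta = 7 - 8 = -1

Answer: -1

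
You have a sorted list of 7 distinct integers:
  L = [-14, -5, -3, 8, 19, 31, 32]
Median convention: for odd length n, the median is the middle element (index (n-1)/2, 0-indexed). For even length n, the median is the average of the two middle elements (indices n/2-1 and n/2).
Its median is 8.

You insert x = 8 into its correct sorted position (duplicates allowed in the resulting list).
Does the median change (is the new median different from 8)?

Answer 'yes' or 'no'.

Answer: no

Derivation:
Old median = 8
Insert x = 8
New median = 8
Changed? no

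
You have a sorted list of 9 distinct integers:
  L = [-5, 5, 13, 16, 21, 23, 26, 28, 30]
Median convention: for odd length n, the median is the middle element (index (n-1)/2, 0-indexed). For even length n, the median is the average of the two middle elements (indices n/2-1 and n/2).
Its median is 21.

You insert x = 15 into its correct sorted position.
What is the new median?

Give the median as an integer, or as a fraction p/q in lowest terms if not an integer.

Old list (sorted, length 9): [-5, 5, 13, 16, 21, 23, 26, 28, 30]
Old median = 21
Insert x = 15
Old length odd (9). Middle was index 4 = 21.
New length even (10). New median = avg of two middle elements.
x = 15: 3 elements are < x, 6 elements are > x.
New sorted list: [-5, 5, 13, 15, 16, 21, 23, 26, 28, 30]
New median = 37/2

Answer: 37/2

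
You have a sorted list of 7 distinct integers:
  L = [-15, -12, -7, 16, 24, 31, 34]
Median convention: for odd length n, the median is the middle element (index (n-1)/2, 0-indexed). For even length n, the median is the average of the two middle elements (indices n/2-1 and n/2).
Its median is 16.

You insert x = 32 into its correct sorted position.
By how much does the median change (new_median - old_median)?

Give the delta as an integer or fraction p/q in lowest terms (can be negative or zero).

Old median = 16
After inserting x = 32: new sorted = [-15, -12, -7, 16, 24, 31, 32, 34]
New median = 20
Delta = 20 - 16 = 4

Answer: 4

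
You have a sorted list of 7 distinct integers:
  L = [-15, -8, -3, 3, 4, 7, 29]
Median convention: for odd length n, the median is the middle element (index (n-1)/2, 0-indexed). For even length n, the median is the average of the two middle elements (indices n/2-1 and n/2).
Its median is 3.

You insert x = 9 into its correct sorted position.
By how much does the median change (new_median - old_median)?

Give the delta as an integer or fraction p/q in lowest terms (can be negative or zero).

Answer: 1/2

Derivation:
Old median = 3
After inserting x = 9: new sorted = [-15, -8, -3, 3, 4, 7, 9, 29]
New median = 7/2
Delta = 7/2 - 3 = 1/2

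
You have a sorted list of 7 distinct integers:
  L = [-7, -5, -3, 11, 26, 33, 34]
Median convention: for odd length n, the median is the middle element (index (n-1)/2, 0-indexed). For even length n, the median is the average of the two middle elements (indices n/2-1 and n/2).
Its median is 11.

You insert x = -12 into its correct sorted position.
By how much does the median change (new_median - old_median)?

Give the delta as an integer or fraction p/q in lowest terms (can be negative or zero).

Answer: -7

Derivation:
Old median = 11
After inserting x = -12: new sorted = [-12, -7, -5, -3, 11, 26, 33, 34]
New median = 4
Delta = 4 - 11 = -7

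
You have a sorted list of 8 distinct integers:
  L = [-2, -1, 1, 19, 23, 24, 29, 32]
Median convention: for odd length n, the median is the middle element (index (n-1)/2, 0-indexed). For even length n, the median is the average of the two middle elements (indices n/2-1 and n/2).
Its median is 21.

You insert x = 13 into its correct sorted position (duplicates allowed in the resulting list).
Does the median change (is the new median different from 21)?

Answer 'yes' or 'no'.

Old median = 21
Insert x = 13
New median = 19
Changed? yes

Answer: yes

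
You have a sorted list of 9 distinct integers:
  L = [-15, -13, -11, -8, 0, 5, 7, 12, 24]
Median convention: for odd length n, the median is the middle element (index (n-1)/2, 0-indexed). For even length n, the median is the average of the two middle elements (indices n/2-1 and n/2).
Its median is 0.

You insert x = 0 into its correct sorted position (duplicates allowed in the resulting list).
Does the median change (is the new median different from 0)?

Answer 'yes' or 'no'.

Answer: no

Derivation:
Old median = 0
Insert x = 0
New median = 0
Changed? no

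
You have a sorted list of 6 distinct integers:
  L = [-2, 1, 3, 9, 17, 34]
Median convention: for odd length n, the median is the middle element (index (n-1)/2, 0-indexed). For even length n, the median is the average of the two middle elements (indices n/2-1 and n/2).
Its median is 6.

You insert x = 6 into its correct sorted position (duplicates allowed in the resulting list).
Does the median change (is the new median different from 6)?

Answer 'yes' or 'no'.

Answer: no

Derivation:
Old median = 6
Insert x = 6
New median = 6
Changed? no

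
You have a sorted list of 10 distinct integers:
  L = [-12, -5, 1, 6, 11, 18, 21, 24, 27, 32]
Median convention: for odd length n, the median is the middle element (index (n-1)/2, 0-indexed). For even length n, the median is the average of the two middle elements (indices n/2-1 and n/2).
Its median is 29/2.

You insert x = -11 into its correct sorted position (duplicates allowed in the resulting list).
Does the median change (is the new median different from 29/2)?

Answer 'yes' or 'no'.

Old median = 29/2
Insert x = -11
New median = 11
Changed? yes

Answer: yes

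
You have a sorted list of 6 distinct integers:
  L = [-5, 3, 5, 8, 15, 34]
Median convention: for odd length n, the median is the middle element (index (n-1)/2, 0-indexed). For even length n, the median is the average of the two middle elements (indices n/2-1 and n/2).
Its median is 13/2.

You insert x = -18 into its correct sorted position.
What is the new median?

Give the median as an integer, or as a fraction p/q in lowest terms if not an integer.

Answer: 5

Derivation:
Old list (sorted, length 6): [-5, 3, 5, 8, 15, 34]
Old median = 13/2
Insert x = -18
Old length even (6). Middle pair: indices 2,3 = 5,8.
New length odd (7). New median = single middle element.
x = -18: 0 elements are < x, 6 elements are > x.
New sorted list: [-18, -5, 3, 5, 8, 15, 34]
New median = 5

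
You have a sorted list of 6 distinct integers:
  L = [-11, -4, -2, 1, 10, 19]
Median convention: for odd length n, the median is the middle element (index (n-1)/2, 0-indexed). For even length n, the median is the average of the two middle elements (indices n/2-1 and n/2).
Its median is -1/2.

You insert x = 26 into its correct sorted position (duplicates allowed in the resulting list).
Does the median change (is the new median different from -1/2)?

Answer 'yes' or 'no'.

Old median = -1/2
Insert x = 26
New median = 1
Changed? yes

Answer: yes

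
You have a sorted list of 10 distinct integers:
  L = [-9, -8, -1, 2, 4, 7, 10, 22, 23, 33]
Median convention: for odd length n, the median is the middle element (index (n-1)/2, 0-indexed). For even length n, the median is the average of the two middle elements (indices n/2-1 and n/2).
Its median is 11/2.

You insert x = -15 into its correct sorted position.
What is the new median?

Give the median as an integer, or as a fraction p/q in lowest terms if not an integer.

Answer: 4

Derivation:
Old list (sorted, length 10): [-9, -8, -1, 2, 4, 7, 10, 22, 23, 33]
Old median = 11/2
Insert x = -15
Old length even (10). Middle pair: indices 4,5 = 4,7.
New length odd (11). New median = single middle element.
x = -15: 0 elements are < x, 10 elements are > x.
New sorted list: [-15, -9, -8, -1, 2, 4, 7, 10, 22, 23, 33]
New median = 4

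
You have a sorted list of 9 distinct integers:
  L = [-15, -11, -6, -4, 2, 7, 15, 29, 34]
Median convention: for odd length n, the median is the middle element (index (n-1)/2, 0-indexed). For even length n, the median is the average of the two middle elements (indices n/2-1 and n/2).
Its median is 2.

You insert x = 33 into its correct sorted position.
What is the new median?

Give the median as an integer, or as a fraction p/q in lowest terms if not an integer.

Answer: 9/2

Derivation:
Old list (sorted, length 9): [-15, -11, -6, -4, 2, 7, 15, 29, 34]
Old median = 2
Insert x = 33
Old length odd (9). Middle was index 4 = 2.
New length even (10). New median = avg of two middle elements.
x = 33: 8 elements are < x, 1 elements are > x.
New sorted list: [-15, -11, -6, -4, 2, 7, 15, 29, 33, 34]
New median = 9/2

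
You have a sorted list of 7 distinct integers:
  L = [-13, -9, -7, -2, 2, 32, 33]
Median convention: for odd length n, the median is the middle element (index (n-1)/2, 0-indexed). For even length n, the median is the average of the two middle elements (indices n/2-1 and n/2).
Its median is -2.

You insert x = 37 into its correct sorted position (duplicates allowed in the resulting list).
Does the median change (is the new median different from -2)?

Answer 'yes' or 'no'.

Answer: yes

Derivation:
Old median = -2
Insert x = 37
New median = 0
Changed? yes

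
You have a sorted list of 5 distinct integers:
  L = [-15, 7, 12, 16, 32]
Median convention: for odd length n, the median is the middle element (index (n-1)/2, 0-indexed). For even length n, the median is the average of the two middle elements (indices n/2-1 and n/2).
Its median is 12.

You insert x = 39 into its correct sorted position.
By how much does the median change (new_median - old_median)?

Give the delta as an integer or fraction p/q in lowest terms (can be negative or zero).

Answer: 2

Derivation:
Old median = 12
After inserting x = 39: new sorted = [-15, 7, 12, 16, 32, 39]
New median = 14
Delta = 14 - 12 = 2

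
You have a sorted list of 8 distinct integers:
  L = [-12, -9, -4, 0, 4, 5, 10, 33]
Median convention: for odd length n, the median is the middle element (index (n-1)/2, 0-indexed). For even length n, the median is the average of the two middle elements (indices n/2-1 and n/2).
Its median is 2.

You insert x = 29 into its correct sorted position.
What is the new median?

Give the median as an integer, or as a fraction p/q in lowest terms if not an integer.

Old list (sorted, length 8): [-12, -9, -4, 0, 4, 5, 10, 33]
Old median = 2
Insert x = 29
Old length even (8). Middle pair: indices 3,4 = 0,4.
New length odd (9). New median = single middle element.
x = 29: 7 elements are < x, 1 elements are > x.
New sorted list: [-12, -9, -4, 0, 4, 5, 10, 29, 33]
New median = 4

Answer: 4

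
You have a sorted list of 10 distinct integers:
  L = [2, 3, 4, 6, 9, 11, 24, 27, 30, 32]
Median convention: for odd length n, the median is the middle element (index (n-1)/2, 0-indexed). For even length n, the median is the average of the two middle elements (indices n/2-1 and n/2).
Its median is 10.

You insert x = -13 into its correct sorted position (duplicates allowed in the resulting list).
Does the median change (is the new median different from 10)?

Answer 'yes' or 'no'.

Old median = 10
Insert x = -13
New median = 9
Changed? yes

Answer: yes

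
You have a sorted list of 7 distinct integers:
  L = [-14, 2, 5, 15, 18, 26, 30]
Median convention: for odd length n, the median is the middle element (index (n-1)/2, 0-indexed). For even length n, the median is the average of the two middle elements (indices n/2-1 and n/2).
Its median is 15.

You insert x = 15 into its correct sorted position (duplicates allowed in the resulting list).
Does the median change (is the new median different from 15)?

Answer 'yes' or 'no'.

Old median = 15
Insert x = 15
New median = 15
Changed? no

Answer: no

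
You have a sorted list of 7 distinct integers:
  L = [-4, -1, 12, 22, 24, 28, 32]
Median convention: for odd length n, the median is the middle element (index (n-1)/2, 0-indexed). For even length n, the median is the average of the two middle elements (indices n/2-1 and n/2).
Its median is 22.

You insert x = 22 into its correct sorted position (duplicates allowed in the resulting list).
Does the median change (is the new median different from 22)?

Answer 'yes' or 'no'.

Answer: no

Derivation:
Old median = 22
Insert x = 22
New median = 22
Changed? no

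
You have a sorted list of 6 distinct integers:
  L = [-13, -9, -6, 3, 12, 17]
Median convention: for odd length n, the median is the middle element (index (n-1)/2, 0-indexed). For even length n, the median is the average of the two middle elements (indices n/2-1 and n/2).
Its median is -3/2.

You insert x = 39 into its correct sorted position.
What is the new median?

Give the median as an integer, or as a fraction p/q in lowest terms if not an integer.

Answer: 3

Derivation:
Old list (sorted, length 6): [-13, -9, -6, 3, 12, 17]
Old median = -3/2
Insert x = 39
Old length even (6). Middle pair: indices 2,3 = -6,3.
New length odd (7). New median = single middle element.
x = 39: 6 elements are < x, 0 elements are > x.
New sorted list: [-13, -9, -6, 3, 12, 17, 39]
New median = 3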